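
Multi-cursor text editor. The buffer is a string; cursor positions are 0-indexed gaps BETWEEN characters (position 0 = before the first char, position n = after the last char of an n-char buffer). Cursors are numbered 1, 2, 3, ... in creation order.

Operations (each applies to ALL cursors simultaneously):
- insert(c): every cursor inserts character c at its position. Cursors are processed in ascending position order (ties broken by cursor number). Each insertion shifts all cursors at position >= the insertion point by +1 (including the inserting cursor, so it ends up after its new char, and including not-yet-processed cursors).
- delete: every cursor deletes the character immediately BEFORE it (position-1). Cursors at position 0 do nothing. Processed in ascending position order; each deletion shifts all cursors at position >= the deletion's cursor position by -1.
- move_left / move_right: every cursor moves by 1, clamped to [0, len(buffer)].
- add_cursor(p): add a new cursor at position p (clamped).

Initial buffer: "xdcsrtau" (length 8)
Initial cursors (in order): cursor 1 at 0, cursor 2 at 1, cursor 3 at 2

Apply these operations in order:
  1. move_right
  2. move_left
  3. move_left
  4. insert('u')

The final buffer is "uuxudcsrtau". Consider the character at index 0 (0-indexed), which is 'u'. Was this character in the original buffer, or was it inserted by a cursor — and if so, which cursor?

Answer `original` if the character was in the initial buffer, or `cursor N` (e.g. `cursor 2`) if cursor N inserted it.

After op 1 (move_right): buffer="xdcsrtau" (len 8), cursors c1@1 c2@2 c3@3, authorship ........
After op 2 (move_left): buffer="xdcsrtau" (len 8), cursors c1@0 c2@1 c3@2, authorship ........
After op 3 (move_left): buffer="xdcsrtau" (len 8), cursors c1@0 c2@0 c3@1, authorship ........
After op 4 (insert('u')): buffer="uuxudcsrtau" (len 11), cursors c1@2 c2@2 c3@4, authorship 12.3.......
Authorship (.=original, N=cursor N): 1 2 . 3 . . . . . . .
Index 0: author = 1

Answer: cursor 1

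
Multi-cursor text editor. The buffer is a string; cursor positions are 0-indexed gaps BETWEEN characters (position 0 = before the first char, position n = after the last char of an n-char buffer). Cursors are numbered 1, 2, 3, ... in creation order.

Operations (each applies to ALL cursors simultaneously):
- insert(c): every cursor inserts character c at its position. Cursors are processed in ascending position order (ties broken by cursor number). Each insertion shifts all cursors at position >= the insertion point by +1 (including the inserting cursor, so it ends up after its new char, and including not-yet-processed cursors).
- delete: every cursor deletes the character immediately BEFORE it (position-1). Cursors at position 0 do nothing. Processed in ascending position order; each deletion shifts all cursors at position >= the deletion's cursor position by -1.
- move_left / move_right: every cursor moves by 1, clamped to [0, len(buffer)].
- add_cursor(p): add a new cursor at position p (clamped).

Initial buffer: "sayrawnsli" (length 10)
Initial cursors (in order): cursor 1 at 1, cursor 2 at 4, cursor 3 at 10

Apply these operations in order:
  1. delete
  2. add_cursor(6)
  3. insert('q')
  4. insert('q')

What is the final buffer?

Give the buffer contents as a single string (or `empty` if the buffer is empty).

After op 1 (delete): buffer="ayawnsl" (len 7), cursors c1@0 c2@2 c3@7, authorship .......
After op 2 (add_cursor(6)): buffer="ayawnsl" (len 7), cursors c1@0 c2@2 c4@6 c3@7, authorship .......
After op 3 (insert('q')): buffer="qayqawnsqlq" (len 11), cursors c1@1 c2@4 c4@9 c3@11, authorship 1..2....4.3
After op 4 (insert('q')): buffer="qqayqqawnsqqlqq" (len 15), cursors c1@2 c2@6 c4@12 c3@15, authorship 11..22....44.33

Answer: qqayqqawnsqqlqq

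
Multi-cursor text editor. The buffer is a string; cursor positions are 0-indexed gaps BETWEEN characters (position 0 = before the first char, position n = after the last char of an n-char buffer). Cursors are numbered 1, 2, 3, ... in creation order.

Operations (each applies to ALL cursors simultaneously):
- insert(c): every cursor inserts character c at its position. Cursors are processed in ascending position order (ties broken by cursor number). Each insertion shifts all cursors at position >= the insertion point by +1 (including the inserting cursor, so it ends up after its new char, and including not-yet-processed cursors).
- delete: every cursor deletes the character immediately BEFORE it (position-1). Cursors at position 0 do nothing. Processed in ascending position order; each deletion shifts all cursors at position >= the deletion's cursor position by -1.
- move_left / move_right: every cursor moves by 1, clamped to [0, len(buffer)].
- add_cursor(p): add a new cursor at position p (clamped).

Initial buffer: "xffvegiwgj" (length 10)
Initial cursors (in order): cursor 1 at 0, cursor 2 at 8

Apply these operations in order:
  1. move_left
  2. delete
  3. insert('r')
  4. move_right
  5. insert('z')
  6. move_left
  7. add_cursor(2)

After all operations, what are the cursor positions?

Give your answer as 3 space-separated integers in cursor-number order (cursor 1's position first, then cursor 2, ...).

Answer: 2 10 2

Derivation:
After op 1 (move_left): buffer="xffvegiwgj" (len 10), cursors c1@0 c2@7, authorship ..........
After op 2 (delete): buffer="xffvegwgj" (len 9), cursors c1@0 c2@6, authorship .........
After op 3 (insert('r')): buffer="rxffvegrwgj" (len 11), cursors c1@1 c2@8, authorship 1......2...
After op 4 (move_right): buffer="rxffvegrwgj" (len 11), cursors c1@2 c2@9, authorship 1......2...
After op 5 (insert('z')): buffer="rxzffvegrwzgj" (len 13), cursors c1@3 c2@11, authorship 1.1.....2.2..
After op 6 (move_left): buffer="rxzffvegrwzgj" (len 13), cursors c1@2 c2@10, authorship 1.1.....2.2..
After op 7 (add_cursor(2)): buffer="rxzffvegrwzgj" (len 13), cursors c1@2 c3@2 c2@10, authorship 1.1.....2.2..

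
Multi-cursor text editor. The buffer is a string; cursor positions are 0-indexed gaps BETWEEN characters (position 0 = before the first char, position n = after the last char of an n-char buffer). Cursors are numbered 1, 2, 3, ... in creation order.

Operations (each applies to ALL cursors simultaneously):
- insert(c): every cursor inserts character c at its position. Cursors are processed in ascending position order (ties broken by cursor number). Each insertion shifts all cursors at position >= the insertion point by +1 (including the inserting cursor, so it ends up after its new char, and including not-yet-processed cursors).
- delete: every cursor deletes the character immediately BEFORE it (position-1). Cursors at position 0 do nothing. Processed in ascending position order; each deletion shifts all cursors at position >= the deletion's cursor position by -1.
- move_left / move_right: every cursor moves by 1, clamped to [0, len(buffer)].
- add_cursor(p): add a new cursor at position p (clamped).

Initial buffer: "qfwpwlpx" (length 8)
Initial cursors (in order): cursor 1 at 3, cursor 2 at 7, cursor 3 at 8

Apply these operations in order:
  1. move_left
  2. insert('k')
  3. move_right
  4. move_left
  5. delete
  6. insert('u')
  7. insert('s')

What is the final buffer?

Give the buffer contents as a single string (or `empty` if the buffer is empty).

After op 1 (move_left): buffer="qfwpwlpx" (len 8), cursors c1@2 c2@6 c3@7, authorship ........
After op 2 (insert('k')): buffer="qfkwpwlkpkx" (len 11), cursors c1@3 c2@8 c3@10, authorship ..1....2.3.
After op 3 (move_right): buffer="qfkwpwlkpkx" (len 11), cursors c1@4 c2@9 c3@11, authorship ..1....2.3.
After op 4 (move_left): buffer="qfkwpwlkpkx" (len 11), cursors c1@3 c2@8 c3@10, authorship ..1....2.3.
After op 5 (delete): buffer="qfwpwlpx" (len 8), cursors c1@2 c2@6 c3@7, authorship ........
After op 6 (insert('u')): buffer="qfuwpwlupux" (len 11), cursors c1@3 c2@8 c3@10, authorship ..1....2.3.
After op 7 (insert('s')): buffer="qfuswpwluspusx" (len 14), cursors c1@4 c2@10 c3@13, authorship ..11....22.33.

Answer: qfuswpwluspusx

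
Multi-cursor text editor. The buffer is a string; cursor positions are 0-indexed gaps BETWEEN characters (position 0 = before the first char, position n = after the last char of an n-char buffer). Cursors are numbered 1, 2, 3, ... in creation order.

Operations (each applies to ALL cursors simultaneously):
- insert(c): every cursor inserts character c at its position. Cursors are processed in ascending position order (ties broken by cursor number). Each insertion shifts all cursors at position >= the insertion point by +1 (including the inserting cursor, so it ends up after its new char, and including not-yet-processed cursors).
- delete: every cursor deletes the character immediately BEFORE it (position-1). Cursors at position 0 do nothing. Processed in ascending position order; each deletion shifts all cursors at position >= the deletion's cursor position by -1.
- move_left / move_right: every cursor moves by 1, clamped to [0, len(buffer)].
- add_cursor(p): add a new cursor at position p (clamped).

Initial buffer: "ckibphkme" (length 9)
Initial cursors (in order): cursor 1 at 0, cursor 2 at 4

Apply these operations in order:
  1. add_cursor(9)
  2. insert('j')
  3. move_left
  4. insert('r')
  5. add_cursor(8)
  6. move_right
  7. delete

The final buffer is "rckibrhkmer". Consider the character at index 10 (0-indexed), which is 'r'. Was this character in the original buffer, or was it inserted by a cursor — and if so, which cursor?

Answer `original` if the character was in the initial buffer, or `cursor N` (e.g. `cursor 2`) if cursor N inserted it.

Answer: cursor 3

Derivation:
After op 1 (add_cursor(9)): buffer="ckibphkme" (len 9), cursors c1@0 c2@4 c3@9, authorship .........
After op 2 (insert('j')): buffer="jckibjphkmej" (len 12), cursors c1@1 c2@6 c3@12, authorship 1....2.....3
After op 3 (move_left): buffer="jckibjphkmej" (len 12), cursors c1@0 c2@5 c3@11, authorship 1....2.....3
After op 4 (insert('r')): buffer="rjckibrjphkmerj" (len 15), cursors c1@1 c2@7 c3@14, authorship 11....22.....33
After op 5 (add_cursor(8)): buffer="rjckibrjphkmerj" (len 15), cursors c1@1 c2@7 c4@8 c3@14, authorship 11....22.....33
After op 6 (move_right): buffer="rjckibrjphkmerj" (len 15), cursors c1@2 c2@8 c4@9 c3@15, authorship 11....22.....33
After op 7 (delete): buffer="rckibrhkmer" (len 11), cursors c1@1 c2@6 c4@6 c3@11, authorship 1....2....3
Authorship (.=original, N=cursor N): 1 . . . . 2 . . . . 3
Index 10: author = 3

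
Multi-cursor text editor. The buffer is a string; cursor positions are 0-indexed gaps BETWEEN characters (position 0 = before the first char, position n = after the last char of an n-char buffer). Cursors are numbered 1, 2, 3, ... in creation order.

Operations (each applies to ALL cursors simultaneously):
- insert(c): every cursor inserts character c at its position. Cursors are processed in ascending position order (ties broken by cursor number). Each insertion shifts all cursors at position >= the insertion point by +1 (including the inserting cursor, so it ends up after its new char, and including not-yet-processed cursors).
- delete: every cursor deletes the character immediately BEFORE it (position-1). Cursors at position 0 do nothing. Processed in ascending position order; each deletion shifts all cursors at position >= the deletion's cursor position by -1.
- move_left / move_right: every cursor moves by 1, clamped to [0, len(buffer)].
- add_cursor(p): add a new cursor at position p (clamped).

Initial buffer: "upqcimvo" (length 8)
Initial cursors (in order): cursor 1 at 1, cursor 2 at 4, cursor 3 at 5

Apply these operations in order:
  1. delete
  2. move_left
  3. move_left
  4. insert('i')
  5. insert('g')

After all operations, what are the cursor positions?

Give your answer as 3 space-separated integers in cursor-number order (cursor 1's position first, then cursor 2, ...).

Answer: 6 6 6

Derivation:
After op 1 (delete): buffer="pqmvo" (len 5), cursors c1@0 c2@2 c3@2, authorship .....
After op 2 (move_left): buffer="pqmvo" (len 5), cursors c1@0 c2@1 c3@1, authorship .....
After op 3 (move_left): buffer="pqmvo" (len 5), cursors c1@0 c2@0 c3@0, authorship .....
After op 4 (insert('i')): buffer="iiipqmvo" (len 8), cursors c1@3 c2@3 c3@3, authorship 123.....
After op 5 (insert('g')): buffer="iiigggpqmvo" (len 11), cursors c1@6 c2@6 c3@6, authorship 123123.....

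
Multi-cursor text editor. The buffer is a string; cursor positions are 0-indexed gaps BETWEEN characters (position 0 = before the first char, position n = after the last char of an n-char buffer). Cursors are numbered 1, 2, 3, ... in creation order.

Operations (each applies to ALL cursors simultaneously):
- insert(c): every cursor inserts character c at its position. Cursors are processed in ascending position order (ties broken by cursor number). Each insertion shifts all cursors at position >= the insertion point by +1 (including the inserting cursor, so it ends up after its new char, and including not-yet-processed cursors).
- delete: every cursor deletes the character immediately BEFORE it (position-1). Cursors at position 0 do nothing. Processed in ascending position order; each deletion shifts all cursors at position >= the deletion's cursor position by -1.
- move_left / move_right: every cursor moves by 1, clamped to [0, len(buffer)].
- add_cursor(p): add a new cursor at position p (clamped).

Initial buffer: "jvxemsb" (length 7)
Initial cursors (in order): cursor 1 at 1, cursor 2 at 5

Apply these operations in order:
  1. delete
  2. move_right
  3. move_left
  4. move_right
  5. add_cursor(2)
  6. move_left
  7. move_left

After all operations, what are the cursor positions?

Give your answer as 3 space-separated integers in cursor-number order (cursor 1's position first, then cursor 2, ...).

After op 1 (delete): buffer="vxesb" (len 5), cursors c1@0 c2@3, authorship .....
After op 2 (move_right): buffer="vxesb" (len 5), cursors c1@1 c2@4, authorship .....
After op 3 (move_left): buffer="vxesb" (len 5), cursors c1@0 c2@3, authorship .....
After op 4 (move_right): buffer="vxesb" (len 5), cursors c1@1 c2@4, authorship .....
After op 5 (add_cursor(2)): buffer="vxesb" (len 5), cursors c1@1 c3@2 c2@4, authorship .....
After op 6 (move_left): buffer="vxesb" (len 5), cursors c1@0 c3@1 c2@3, authorship .....
After op 7 (move_left): buffer="vxesb" (len 5), cursors c1@0 c3@0 c2@2, authorship .....

Answer: 0 2 0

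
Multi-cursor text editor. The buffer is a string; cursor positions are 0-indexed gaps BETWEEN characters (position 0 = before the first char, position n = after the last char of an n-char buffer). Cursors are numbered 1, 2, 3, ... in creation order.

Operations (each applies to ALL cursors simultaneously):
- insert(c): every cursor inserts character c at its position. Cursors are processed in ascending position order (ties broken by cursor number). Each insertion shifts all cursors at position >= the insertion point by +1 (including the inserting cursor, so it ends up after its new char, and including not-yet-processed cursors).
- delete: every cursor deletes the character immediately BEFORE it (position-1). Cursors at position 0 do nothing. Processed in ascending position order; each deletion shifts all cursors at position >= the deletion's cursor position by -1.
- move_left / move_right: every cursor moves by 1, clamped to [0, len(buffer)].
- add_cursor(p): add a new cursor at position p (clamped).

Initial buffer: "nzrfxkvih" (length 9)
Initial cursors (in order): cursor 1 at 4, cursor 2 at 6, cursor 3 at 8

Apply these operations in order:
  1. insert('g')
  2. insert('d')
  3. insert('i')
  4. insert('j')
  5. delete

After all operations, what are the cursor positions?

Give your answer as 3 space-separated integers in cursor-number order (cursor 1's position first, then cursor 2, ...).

Answer: 7 12 17

Derivation:
After op 1 (insert('g')): buffer="nzrfgxkgvigh" (len 12), cursors c1@5 c2@8 c3@11, authorship ....1..2..3.
After op 2 (insert('d')): buffer="nzrfgdxkgdvigdh" (len 15), cursors c1@6 c2@10 c3@14, authorship ....11..22..33.
After op 3 (insert('i')): buffer="nzrfgdixkgdivigdih" (len 18), cursors c1@7 c2@12 c3@17, authorship ....111..222..333.
After op 4 (insert('j')): buffer="nzrfgdijxkgdijvigdijh" (len 21), cursors c1@8 c2@14 c3@20, authorship ....1111..2222..3333.
After op 5 (delete): buffer="nzrfgdixkgdivigdih" (len 18), cursors c1@7 c2@12 c3@17, authorship ....111..222..333.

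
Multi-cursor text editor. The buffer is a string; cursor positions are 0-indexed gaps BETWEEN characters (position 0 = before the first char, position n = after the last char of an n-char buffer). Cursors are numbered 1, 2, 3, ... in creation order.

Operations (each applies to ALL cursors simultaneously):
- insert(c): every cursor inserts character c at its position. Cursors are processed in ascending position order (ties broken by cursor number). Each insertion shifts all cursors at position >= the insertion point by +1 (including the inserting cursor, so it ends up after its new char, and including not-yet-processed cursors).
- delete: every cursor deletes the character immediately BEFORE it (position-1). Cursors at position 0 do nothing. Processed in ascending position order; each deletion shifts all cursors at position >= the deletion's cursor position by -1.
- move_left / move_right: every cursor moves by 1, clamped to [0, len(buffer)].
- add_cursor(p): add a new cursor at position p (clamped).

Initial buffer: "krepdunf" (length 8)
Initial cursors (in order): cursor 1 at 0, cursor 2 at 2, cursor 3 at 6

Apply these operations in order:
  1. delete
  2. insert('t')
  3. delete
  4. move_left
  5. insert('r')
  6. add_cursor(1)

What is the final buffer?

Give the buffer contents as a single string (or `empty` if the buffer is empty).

After op 1 (delete): buffer="kepdnf" (len 6), cursors c1@0 c2@1 c3@4, authorship ......
After op 2 (insert('t')): buffer="tktepdtnf" (len 9), cursors c1@1 c2@3 c3@7, authorship 1.2...3..
After op 3 (delete): buffer="kepdnf" (len 6), cursors c1@0 c2@1 c3@4, authorship ......
After op 4 (move_left): buffer="kepdnf" (len 6), cursors c1@0 c2@0 c3@3, authorship ......
After op 5 (insert('r')): buffer="rrkeprdnf" (len 9), cursors c1@2 c2@2 c3@6, authorship 12...3...
After op 6 (add_cursor(1)): buffer="rrkeprdnf" (len 9), cursors c4@1 c1@2 c2@2 c3@6, authorship 12...3...

Answer: rrkeprdnf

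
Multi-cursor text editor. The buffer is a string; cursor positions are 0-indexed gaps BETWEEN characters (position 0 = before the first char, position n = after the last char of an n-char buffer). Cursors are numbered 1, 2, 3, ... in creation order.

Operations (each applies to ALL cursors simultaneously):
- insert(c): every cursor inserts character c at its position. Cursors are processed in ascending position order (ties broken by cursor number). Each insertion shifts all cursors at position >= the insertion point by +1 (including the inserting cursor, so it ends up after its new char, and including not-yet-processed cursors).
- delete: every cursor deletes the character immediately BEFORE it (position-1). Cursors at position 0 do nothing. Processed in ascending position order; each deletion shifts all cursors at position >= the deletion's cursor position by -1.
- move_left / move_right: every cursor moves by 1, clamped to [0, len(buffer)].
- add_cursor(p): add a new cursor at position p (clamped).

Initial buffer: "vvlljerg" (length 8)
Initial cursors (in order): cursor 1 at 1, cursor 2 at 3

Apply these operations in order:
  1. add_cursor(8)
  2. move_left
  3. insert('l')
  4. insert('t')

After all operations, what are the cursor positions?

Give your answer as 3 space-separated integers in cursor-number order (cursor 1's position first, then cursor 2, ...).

Answer: 2 6 13

Derivation:
After op 1 (add_cursor(8)): buffer="vvlljerg" (len 8), cursors c1@1 c2@3 c3@8, authorship ........
After op 2 (move_left): buffer="vvlljerg" (len 8), cursors c1@0 c2@2 c3@7, authorship ........
After op 3 (insert('l')): buffer="lvvllljerlg" (len 11), cursors c1@1 c2@4 c3@10, authorship 1..2.....3.
After op 4 (insert('t')): buffer="ltvvltlljerltg" (len 14), cursors c1@2 c2@6 c3@13, authorship 11..22.....33.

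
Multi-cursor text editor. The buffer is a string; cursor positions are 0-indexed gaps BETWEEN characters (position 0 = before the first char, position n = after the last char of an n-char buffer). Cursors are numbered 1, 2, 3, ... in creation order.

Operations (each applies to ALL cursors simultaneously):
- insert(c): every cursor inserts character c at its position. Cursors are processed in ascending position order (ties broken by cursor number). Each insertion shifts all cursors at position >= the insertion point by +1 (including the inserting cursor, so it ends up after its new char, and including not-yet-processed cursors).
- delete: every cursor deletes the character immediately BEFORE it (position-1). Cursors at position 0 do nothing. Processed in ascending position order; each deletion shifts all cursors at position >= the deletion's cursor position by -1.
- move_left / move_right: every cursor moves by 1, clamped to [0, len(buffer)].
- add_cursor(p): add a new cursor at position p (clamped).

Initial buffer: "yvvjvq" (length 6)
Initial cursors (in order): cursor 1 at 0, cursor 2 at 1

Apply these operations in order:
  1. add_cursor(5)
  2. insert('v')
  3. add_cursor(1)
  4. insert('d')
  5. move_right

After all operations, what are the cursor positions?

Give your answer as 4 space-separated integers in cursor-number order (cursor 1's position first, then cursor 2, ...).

After op 1 (add_cursor(5)): buffer="yvvjvq" (len 6), cursors c1@0 c2@1 c3@5, authorship ......
After op 2 (insert('v')): buffer="vyvvvjvvq" (len 9), cursors c1@1 c2@3 c3@8, authorship 1.2....3.
After op 3 (add_cursor(1)): buffer="vyvvvjvvq" (len 9), cursors c1@1 c4@1 c2@3 c3@8, authorship 1.2....3.
After op 4 (insert('d')): buffer="vddyvdvvjvvdq" (len 13), cursors c1@3 c4@3 c2@6 c3@12, authorship 114.22....33.
After op 5 (move_right): buffer="vddyvdvvjvvdq" (len 13), cursors c1@4 c4@4 c2@7 c3@13, authorship 114.22....33.

Answer: 4 7 13 4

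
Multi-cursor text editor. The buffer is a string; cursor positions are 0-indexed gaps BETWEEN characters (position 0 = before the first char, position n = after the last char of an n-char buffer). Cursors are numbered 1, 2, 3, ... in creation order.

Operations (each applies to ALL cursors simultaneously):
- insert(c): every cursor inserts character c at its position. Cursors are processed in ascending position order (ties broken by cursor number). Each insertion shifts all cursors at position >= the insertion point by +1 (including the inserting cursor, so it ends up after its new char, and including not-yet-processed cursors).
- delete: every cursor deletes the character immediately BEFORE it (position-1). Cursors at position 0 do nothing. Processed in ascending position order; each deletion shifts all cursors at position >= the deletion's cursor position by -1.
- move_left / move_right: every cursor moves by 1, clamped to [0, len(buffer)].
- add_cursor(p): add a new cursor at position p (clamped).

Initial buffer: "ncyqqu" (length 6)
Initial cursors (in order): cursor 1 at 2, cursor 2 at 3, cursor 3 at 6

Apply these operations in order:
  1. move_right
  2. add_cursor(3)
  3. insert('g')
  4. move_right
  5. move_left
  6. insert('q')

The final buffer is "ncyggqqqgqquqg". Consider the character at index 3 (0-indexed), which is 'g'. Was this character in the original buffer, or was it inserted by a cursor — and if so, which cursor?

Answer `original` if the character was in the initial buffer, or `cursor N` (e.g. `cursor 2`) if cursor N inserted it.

After op 1 (move_right): buffer="ncyqqu" (len 6), cursors c1@3 c2@4 c3@6, authorship ......
After op 2 (add_cursor(3)): buffer="ncyqqu" (len 6), cursors c1@3 c4@3 c2@4 c3@6, authorship ......
After op 3 (insert('g')): buffer="ncyggqgqug" (len 10), cursors c1@5 c4@5 c2@7 c3@10, authorship ...14.2..3
After op 4 (move_right): buffer="ncyggqgqug" (len 10), cursors c1@6 c4@6 c2@8 c3@10, authorship ...14.2..3
After op 5 (move_left): buffer="ncyggqgqug" (len 10), cursors c1@5 c4@5 c2@7 c3@9, authorship ...14.2..3
After op 6 (insert('q')): buffer="ncyggqqqgqquqg" (len 14), cursors c1@7 c4@7 c2@10 c3@13, authorship ...1414.22..33
Authorship (.=original, N=cursor N): . . . 1 4 1 4 . 2 2 . . 3 3
Index 3: author = 1

Answer: cursor 1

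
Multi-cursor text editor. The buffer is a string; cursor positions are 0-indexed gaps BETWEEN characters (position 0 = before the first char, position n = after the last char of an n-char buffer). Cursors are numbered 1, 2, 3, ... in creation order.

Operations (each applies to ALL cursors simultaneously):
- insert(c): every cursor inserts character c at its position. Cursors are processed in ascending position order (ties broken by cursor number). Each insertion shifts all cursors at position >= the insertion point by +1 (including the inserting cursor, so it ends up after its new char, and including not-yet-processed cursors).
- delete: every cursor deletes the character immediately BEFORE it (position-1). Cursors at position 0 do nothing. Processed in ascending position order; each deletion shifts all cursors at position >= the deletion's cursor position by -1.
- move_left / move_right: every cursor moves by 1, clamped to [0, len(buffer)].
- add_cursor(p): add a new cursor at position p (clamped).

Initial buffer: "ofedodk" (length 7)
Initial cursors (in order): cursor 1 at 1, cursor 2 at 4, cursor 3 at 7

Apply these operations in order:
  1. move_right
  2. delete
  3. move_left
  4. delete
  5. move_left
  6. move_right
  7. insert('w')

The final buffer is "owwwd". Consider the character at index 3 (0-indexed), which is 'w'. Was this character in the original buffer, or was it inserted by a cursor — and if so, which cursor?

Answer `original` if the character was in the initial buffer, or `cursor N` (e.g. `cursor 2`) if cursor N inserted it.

Answer: cursor 3

Derivation:
After op 1 (move_right): buffer="ofedodk" (len 7), cursors c1@2 c2@5 c3@7, authorship .......
After op 2 (delete): buffer="oedd" (len 4), cursors c1@1 c2@3 c3@4, authorship ....
After op 3 (move_left): buffer="oedd" (len 4), cursors c1@0 c2@2 c3@3, authorship ....
After op 4 (delete): buffer="od" (len 2), cursors c1@0 c2@1 c3@1, authorship ..
After op 5 (move_left): buffer="od" (len 2), cursors c1@0 c2@0 c3@0, authorship ..
After op 6 (move_right): buffer="od" (len 2), cursors c1@1 c2@1 c3@1, authorship ..
After op 7 (insert('w')): buffer="owwwd" (len 5), cursors c1@4 c2@4 c3@4, authorship .123.
Authorship (.=original, N=cursor N): . 1 2 3 .
Index 3: author = 3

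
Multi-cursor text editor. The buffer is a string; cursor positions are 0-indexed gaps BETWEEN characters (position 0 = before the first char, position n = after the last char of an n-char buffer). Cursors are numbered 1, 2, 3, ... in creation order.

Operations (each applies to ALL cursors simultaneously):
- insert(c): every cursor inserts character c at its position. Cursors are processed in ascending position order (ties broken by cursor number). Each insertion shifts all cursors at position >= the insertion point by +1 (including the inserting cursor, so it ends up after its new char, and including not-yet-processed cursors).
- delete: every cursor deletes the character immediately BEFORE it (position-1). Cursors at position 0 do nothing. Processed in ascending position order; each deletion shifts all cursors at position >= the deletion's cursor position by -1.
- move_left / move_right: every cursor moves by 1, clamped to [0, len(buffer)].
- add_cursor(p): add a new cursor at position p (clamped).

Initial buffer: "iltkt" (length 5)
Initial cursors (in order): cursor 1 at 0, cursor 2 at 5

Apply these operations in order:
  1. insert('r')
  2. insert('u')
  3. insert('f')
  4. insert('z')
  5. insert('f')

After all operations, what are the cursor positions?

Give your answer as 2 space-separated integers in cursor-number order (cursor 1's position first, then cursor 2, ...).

After op 1 (insert('r')): buffer="riltktr" (len 7), cursors c1@1 c2@7, authorship 1.....2
After op 2 (insert('u')): buffer="ruiltktru" (len 9), cursors c1@2 c2@9, authorship 11.....22
After op 3 (insert('f')): buffer="rufiltktruf" (len 11), cursors c1@3 c2@11, authorship 111.....222
After op 4 (insert('z')): buffer="rufziltktrufz" (len 13), cursors c1@4 c2@13, authorship 1111.....2222
After op 5 (insert('f')): buffer="rufzfiltktrufzf" (len 15), cursors c1@5 c2@15, authorship 11111.....22222

Answer: 5 15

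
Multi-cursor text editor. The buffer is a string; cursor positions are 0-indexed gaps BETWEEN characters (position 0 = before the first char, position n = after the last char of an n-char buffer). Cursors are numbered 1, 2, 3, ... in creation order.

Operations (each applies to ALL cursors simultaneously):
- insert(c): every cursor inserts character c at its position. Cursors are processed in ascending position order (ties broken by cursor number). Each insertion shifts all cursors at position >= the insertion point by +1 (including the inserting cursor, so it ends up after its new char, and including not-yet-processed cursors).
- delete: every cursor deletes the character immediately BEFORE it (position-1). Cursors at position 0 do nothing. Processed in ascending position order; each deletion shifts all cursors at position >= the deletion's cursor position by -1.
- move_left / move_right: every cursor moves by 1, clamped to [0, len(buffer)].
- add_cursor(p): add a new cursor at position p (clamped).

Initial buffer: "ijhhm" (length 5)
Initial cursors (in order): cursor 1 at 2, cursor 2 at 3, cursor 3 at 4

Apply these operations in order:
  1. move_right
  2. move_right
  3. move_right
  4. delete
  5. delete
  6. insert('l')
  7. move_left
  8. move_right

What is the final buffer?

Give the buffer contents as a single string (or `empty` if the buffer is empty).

After op 1 (move_right): buffer="ijhhm" (len 5), cursors c1@3 c2@4 c3@5, authorship .....
After op 2 (move_right): buffer="ijhhm" (len 5), cursors c1@4 c2@5 c3@5, authorship .....
After op 3 (move_right): buffer="ijhhm" (len 5), cursors c1@5 c2@5 c3@5, authorship .....
After op 4 (delete): buffer="ij" (len 2), cursors c1@2 c2@2 c3@2, authorship ..
After op 5 (delete): buffer="" (len 0), cursors c1@0 c2@0 c3@0, authorship 
After op 6 (insert('l')): buffer="lll" (len 3), cursors c1@3 c2@3 c3@3, authorship 123
After op 7 (move_left): buffer="lll" (len 3), cursors c1@2 c2@2 c3@2, authorship 123
After op 8 (move_right): buffer="lll" (len 3), cursors c1@3 c2@3 c3@3, authorship 123

Answer: lll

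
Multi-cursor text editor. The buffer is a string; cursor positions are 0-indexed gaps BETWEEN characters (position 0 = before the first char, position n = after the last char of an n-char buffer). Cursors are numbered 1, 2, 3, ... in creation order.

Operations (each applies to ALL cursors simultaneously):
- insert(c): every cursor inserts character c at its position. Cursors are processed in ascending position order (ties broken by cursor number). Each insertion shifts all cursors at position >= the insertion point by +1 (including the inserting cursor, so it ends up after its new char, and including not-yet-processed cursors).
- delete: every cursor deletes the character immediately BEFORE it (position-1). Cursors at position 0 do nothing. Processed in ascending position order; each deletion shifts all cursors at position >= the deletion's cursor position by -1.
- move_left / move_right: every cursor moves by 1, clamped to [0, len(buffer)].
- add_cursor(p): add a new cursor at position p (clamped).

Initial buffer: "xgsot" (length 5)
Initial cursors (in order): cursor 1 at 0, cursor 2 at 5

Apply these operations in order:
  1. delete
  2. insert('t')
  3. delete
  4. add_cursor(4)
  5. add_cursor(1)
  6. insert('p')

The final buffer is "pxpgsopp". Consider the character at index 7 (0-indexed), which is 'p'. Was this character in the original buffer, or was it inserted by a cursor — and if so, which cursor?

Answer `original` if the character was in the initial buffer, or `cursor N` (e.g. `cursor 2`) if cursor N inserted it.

After op 1 (delete): buffer="xgso" (len 4), cursors c1@0 c2@4, authorship ....
After op 2 (insert('t')): buffer="txgsot" (len 6), cursors c1@1 c2@6, authorship 1....2
After op 3 (delete): buffer="xgso" (len 4), cursors c1@0 c2@4, authorship ....
After op 4 (add_cursor(4)): buffer="xgso" (len 4), cursors c1@0 c2@4 c3@4, authorship ....
After op 5 (add_cursor(1)): buffer="xgso" (len 4), cursors c1@0 c4@1 c2@4 c3@4, authorship ....
After op 6 (insert('p')): buffer="pxpgsopp" (len 8), cursors c1@1 c4@3 c2@8 c3@8, authorship 1.4...23
Authorship (.=original, N=cursor N): 1 . 4 . . . 2 3
Index 7: author = 3

Answer: cursor 3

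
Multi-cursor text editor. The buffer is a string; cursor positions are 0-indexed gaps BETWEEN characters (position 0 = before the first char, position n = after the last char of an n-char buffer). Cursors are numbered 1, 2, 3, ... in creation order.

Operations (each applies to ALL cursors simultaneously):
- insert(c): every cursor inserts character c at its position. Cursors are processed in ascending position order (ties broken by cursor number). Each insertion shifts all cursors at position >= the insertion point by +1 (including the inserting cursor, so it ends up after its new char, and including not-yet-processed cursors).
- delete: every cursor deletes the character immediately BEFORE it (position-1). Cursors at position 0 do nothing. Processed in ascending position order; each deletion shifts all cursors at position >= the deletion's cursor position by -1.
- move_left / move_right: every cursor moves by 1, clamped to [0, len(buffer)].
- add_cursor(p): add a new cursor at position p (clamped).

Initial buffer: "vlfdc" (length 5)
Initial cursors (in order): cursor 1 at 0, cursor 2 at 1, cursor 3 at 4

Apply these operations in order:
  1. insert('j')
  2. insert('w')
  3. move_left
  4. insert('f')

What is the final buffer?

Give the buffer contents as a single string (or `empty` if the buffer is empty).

Answer: jfwvjfwlfdjfwc

Derivation:
After op 1 (insert('j')): buffer="jvjlfdjc" (len 8), cursors c1@1 c2@3 c3@7, authorship 1.2...3.
After op 2 (insert('w')): buffer="jwvjwlfdjwc" (len 11), cursors c1@2 c2@5 c3@10, authorship 11.22...33.
After op 3 (move_left): buffer="jwvjwlfdjwc" (len 11), cursors c1@1 c2@4 c3@9, authorship 11.22...33.
After op 4 (insert('f')): buffer="jfwvjfwlfdjfwc" (len 14), cursors c1@2 c2@6 c3@12, authorship 111.222...333.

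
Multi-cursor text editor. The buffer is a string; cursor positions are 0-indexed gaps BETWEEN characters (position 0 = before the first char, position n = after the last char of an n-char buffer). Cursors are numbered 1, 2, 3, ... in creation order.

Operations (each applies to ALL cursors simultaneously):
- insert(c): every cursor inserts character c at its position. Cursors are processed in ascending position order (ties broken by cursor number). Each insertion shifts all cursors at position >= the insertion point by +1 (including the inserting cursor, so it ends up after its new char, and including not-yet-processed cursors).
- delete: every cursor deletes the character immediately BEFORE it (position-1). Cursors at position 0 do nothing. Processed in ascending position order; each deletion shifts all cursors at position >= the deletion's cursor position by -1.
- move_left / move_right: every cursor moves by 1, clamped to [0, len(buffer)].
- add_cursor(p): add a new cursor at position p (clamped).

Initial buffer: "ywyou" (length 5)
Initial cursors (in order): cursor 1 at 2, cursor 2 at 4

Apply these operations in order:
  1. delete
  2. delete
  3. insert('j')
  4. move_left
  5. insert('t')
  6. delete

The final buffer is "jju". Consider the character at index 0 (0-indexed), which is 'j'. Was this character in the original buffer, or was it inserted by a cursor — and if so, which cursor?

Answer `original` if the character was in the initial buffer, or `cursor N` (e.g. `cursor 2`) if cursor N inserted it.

After op 1 (delete): buffer="yyu" (len 3), cursors c1@1 c2@2, authorship ...
After op 2 (delete): buffer="u" (len 1), cursors c1@0 c2@0, authorship .
After op 3 (insert('j')): buffer="jju" (len 3), cursors c1@2 c2@2, authorship 12.
After op 4 (move_left): buffer="jju" (len 3), cursors c1@1 c2@1, authorship 12.
After op 5 (insert('t')): buffer="jttju" (len 5), cursors c1@3 c2@3, authorship 1122.
After op 6 (delete): buffer="jju" (len 3), cursors c1@1 c2@1, authorship 12.
Authorship (.=original, N=cursor N): 1 2 .
Index 0: author = 1

Answer: cursor 1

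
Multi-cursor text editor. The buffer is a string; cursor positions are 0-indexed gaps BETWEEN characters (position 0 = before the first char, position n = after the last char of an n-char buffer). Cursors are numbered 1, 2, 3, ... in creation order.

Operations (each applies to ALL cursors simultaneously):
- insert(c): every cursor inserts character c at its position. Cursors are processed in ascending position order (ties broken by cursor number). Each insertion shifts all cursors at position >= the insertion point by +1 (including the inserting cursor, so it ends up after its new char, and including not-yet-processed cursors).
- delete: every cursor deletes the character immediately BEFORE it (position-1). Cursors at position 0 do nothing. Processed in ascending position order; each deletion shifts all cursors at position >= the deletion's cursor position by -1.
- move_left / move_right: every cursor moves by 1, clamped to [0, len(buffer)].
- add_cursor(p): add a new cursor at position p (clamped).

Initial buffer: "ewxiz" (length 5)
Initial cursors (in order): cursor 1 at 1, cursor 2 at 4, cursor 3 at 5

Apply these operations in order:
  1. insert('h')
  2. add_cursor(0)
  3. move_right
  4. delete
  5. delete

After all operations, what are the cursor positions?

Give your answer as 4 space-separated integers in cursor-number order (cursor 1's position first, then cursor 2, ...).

Answer: 0 1 1 0

Derivation:
After op 1 (insert('h')): buffer="ehwxihzh" (len 8), cursors c1@2 c2@6 c3@8, authorship .1...2.3
After op 2 (add_cursor(0)): buffer="ehwxihzh" (len 8), cursors c4@0 c1@2 c2@6 c3@8, authorship .1...2.3
After op 3 (move_right): buffer="ehwxihzh" (len 8), cursors c4@1 c1@3 c2@7 c3@8, authorship .1...2.3
After op 4 (delete): buffer="hxih" (len 4), cursors c4@0 c1@1 c2@4 c3@4, authorship 1..2
After op 5 (delete): buffer="x" (len 1), cursors c1@0 c4@0 c2@1 c3@1, authorship .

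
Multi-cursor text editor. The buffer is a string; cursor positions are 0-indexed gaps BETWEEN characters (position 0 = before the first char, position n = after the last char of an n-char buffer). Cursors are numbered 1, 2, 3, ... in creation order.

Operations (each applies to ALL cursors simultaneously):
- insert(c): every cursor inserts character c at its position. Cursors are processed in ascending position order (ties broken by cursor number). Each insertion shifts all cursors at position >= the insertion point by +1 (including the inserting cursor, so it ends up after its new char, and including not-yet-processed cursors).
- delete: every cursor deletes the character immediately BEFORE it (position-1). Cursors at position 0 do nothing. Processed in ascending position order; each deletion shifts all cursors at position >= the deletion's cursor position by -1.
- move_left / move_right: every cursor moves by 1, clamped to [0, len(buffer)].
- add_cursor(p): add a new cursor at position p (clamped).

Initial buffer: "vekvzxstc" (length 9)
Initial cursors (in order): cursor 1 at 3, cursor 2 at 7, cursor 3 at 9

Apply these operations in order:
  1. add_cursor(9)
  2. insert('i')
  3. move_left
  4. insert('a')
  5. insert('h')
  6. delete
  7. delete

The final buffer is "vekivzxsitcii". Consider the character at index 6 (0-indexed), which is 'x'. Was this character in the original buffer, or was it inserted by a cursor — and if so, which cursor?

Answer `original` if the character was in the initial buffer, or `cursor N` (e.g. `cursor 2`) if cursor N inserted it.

Answer: original

Derivation:
After op 1 (add_cursor(9)): buffer="vekvzxstc" (len 9), cursors c1@3 c2@7 c3@9 c4@9, authorship .........
After op 2 (insert('i')): buffer="vekivzxsitcii" (len 13), cursors c1@4 c2@9 c3@13 c4@13, authorship ...1....2..34
After op 3 (move_left): buffer="vekivzxsitcii" (len 13), cursors c1@3 c2@8 c3@12 c4@12, authorship ...1....2..34
After op 4 (insert('a')): buffer="vekaivzxsaitciaai" (len 17), cursors c1@4 c2@10 c3@16 c4@16, authorship ...11....22..3344
After op 5 (insert('h')): buffer="vekahivzxsahitciaahhi" (len 21), cursors c1@5 c2@12 c3@20 c4@20, authorship ...111....222..334344
After op 6 (delete): buffer="vekaivzxsaitciaai" (len 17), cursors c1@4 c2@10 c3@16 c4@16, authorship ...11....22..3344
After op 7 (delete): buffer="vekivzxsitcii" (len 13), cursors c1@3 c2@8 c3@12 c4@12, authorship ...1....2..34
Authorship (.=original, N=cursor N): . . . 1 . . . . 2 . . 3 4
Index 6: author = original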